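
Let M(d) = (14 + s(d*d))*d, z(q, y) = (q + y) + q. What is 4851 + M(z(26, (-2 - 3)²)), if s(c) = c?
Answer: 462462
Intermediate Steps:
z(q, y) = y + 2*q
M(d) = d*(14 + d²) (M(d) = (14 + d*d)*d = (14 + d²)*d = d*(14 + d²))
4851 + M(z(26, (-2 - 3)²)) = 4851 + ((-2 - 3)² + 2*26)*(14 + ((-2 - 3)² + 2*26)²) = 4851 + ((-5)² + 52)*(14 + ((-5)² + 52)²) = 4851 + (25 + 52)*(14 + (25 + 52)²) = 4851 + 77*(14 + 77²) = 4851 + 77*(14 + 5929) = 4851 + 77*5943 = 4851 + 457611 = 462462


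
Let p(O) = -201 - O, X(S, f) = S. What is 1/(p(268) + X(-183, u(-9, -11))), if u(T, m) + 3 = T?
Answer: -1/652 ≈ -0.0015337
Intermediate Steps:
u(T, m) = -3 + T
1/(p(268) + X(-183, u(-9, -11))) = 1/((-201 - 1*268) - 183) = 1/((-201 - 268) - 183) = 1/(-469 - 183) = 1/(-652) = -1/652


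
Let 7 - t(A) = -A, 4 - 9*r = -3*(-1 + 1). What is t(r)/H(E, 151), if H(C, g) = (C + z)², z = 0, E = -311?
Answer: 67/870489 ≈ 7.6968e-5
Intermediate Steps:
r = 4/9 (r = 4/9 - (-1)*(-1 + 1)/3 = 4/9 - (-1)*0/3 = 4/9 - ⅑*0 = 4/9 + 0 = 4/9 ≈ 0.44444)
t(A) = 7 + A (t(A) = 7 - (-1)*A = 7 + A)
H(C, g) = C² (H(C, g) = (C + 0)² = C²)
t(r)/H(E, 151) = (7 + 4/9)/((-311)²) = (67/9)/96721 = (67/9)*(1/96721) = 67/870489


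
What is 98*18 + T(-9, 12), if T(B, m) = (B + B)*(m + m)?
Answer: 1332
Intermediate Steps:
T(B, m) = 4*B*m (T(B, m) = (2*B)*(2*m) = 4*B*m)
98*18 + T(-9, 12) = 98*18 + 4*(-9)*12 = 1764 - 432 = 1332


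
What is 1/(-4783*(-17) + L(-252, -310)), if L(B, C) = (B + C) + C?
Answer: 1/80439 ≈ 1.2432e-5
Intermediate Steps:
L(B, C) = B + 2*C
1/(-4783*(-17) + L(-252, -310)) = 1/(-4783*(-17) + (-252 + 2*(-310))) = 1/(81311 + (-252 - 620)) = 1/(81311 - 872) = 1/80439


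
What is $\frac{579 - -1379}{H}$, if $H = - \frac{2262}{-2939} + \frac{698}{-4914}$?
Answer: $\frac{14138958834}{4532023} \approx 3119.8$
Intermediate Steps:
$H = \frac{4532023}{7221123}$ ($H = \left(-2262\right) \left(- \frac{1}{2939}\right) + 698 \left(- \frac{1}{4914}\right) = \frac{2262}{2939} - \frac{349}{2457} = \frac{4532023}{7221123} \approx 0.62761$)
$\frac{579 - -1379}{H} = \frac{579 - -1379}{\frac{4532023}{7221123}} = \left(579 + 1379\right) \frac{7221123}{4532023} = 1958 \cdot \frac{7221123}{4532023} = \frac{14138958834}{4532023}$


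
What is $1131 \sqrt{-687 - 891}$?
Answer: $1131 i \sqrt{1578} \approx 44928.0 i$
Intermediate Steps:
$1131 \sqrt{-687 - 891} = 1131 \sqrt{-1578} = 1131 i \sqrt{1578}$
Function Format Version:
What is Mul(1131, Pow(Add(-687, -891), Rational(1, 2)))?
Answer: Mul(1131, I, Pow(1578, Rational(1, 2))) ≈ Mul(44928., I)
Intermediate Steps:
Mul(1131, Pow(Add(-687, -891), Rational(1, 2))) = Mul(1131, Pow(-1578, Rational(1, 2))) = Mul(1131, Mul(I, Pow(1578, Rational(1, 2)))) = Mul(1131, I, Pow(1578, Rational(1, 2)))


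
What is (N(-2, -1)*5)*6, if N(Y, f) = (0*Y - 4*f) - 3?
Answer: 30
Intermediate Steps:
N(Y, f) = -3 - 4*f (N(Y, f) = (0 - 4*f) - 3 = -4*f - 3 = -3 - 4*f)
(N(-2, -1)*5)*6 = ((-3 - 4*(-1))*5)*6 = ((-3 + 4)*5)*6 = (1*5)*6 = 5*6 = 30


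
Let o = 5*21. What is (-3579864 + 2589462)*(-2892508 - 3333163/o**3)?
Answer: 157919264364040406/55125 ≈ 2.8647e+12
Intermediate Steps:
o = 105
(-3579864 + 2589462)*(-2892508 - 3333163/o**3) = (-3579864 + 2589462)*(-2892508 - 3333163/(105**3)) = -990402*(-2892508 - 3333163/1157625) = -990402*(-3348442906663/1157625) = 157919264364040406/55125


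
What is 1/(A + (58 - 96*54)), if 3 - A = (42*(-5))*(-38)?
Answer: -1/13103 ≈ -7.6318e-5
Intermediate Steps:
A = -7977 (A = 3 - 42*(-5)*(-38) = 3 - (-210)*(-38) = 3 - 1*7980 = 3 - 7980 = -7977)
1/(A + (58 - 96*54)) = 1/(-7977 + (58 - 96*54)) = 1/(-7977 + (58 - 5184)) = 1/(-7977 - 5126) = 1/(-13103) = -1/13103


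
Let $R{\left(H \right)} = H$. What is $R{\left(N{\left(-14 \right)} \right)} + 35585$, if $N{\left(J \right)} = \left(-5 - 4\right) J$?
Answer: $35711$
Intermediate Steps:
$N{\left(J \right)} = - 9 J$
$R{\left(N{\left(-14 \right)} \right)} + 35585 = \left(-9\right) \left(-14\right) + 35585 = 126 + 35585 = 35711$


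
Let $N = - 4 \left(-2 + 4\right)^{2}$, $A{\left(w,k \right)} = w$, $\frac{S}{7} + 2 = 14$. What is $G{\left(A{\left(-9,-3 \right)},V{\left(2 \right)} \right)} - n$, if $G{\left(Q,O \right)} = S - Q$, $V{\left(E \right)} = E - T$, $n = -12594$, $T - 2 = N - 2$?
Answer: $12687$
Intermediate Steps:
$S = 84$ ($S = -14 + 7 \cdot 14 = -14 + 98 = 84$)
$N = -16$ ($N = - 4 \cdot 2^{2} = \left(-4\right) 4 = -16$)
$T = -16$ ($T = 2 - 18 = -16$)
$V{\left(E \right)} = 16 + E$ ($V{\left(E \right)} = E - -16 = E + 16 = 16 + E$)
$G{\left(Q,O \right)} = 84 - Q$
$G{\left(A{\left(-9,-3 \right)},V{\left(2 \right)} \right)} - n = \left(84 - -9\right) - -12594 = \left(84 + 9\right) + 12594 = 93 + 12594 = 12687$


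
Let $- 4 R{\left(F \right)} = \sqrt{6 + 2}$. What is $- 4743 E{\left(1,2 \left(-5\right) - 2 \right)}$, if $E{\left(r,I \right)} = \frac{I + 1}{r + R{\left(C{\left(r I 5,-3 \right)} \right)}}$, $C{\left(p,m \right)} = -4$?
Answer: $104346 + 52173 \sqrt{2} \approx 1.7813 \cdot 10^{5}$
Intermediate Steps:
$R{\left(F \right)} = - \frac{\sqrt{2}}{2}$ ($R{\left(F \right)} = - \frac{\sqrt{6 + 2}}{4} = - \frac{\sqrt{8}}{4} = - \frac{2 \sqrt{2}}{4} = - \frac{\sqrt{2}}{2}$)
$E{\left(r,I \right)} = \frac{1 + I}{r - \frac{\sqrt{2}}{2}}$ ($E{\left(r,I \right)} = \frac{I + 1}{r - \frac{\sqrt{2}}{2}} = \frac{1 + I}{r - \frac{\sqrt{2}}{2}}$)
$- 4743 E{\left(1,2 \left(-5\right) - 2 \right)} = - 4743 \frac{2 \left(1 + \left(2 \left(-5\right) - 2\right)\right)}{- \sqrt{2} + 2 \cdot 1} = - 4743 \frac{2 \left(1 - 12\right)}{- \sqrt{2} + 2} = - 4743 \frac{2 \left(1 - 12\right)}{2 - \sqrt{2}} = - 4743 \cdot 2 \frac{1}{2 - \sqrt{2}} \left(-11\right) = - 4743 \left(- \frac{22}{2 - \sqrt{2}}\right) = \frac{104346}{2 - \sqrt{2}}$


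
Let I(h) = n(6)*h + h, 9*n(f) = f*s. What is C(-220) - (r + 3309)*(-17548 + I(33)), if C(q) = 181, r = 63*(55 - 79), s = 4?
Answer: 31316500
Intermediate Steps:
n(f) = 4*f/9 (n(f) = (f*4)/9 = (4*f)/9 = 4*f/9)
I(h) = 11*h/3 (I(h) = ((4/9)*6)*h + h = 8*h/3 + h = 11*h/3)
r = -1512 (r = 63*(-24) = -1512)
C(-220) - (r + 3309)*(-17548 + I(33)) = 181 - (-1512 + 3309)*(-17548 + (11/3)*33) = 181 - 1797*(-17548 + 121) = 181 - 1797*(-17427) = 181 - 1*(-31316319) = 181 + 31316319 = 31316500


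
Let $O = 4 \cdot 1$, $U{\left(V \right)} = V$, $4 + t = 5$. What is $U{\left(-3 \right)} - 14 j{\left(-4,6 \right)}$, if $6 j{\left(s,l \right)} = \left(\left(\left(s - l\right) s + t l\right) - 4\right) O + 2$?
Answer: $- \frac{1199}{3} \approx -399.67$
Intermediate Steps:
$t = 1$ ($t = -4 + 5 = 1$)
$O = 4$
$j{\left(s,l \right)} = - \frac{7}{3} + \frac{2 l}{3} + \frac{2 s \left(s - l\right)}{3}$ ($j{\left(s,l \right)} = \frac{\left(\left(\left(s - l\right) s + 1 l\right) - 4\right) 4 + 2}{6} = \frac{\left(\left(s \left(s - l\right) + l\right) - 4\right) 4 + 2}{6} = \frac{\left(\left(l + s \left(s - l\right)\right) - 4\right) 4 + 2}{6} = \frac{\left(-4 + l + s \left(s - l\right)\right) 4 + 2}{6} = \frac{\left(-16 + 4 l + 4 s \left(s - l\right)\right) + 2}{6} = \frac{-14 + 4 l + 4 s \left(s - l\right)}{6} = - \frac{7}{3} + \frac{2 l}{3} + \frac{2 s \left(s - l\right)}{3}$)
$U{\left(-3 \right)} - 14 j{\left(-4,6 \right)} = -3 - 14 \left(- \frac{7}{3} + \frac{2}{3} \cdot 6 + \frac{2 \left(-4\right)^{2}}{3} - 4 \left(-4\right)\right) = -3 - 14 \left(- \frac{7}{3} + 4 + \frac{2}{3} \cdot 16 + 16\right) = -3 - 14 \left(- \frac{7}{3} + 4 + \frac{32}{3} + 16\right) = -3 - \frac{1190}{3} = - \frac{1199}{3}$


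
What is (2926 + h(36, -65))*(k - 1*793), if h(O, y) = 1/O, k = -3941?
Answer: -27703631/2 ≈ -1.3852e+7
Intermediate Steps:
(2926 + h(36, -65))*(k - 1*793) = (2926 + 1/36)*(-3941 - 1*793) = (2926 + 1/36)*(-3941 - 793) = (105337/36)*(-4734) = -27703631/2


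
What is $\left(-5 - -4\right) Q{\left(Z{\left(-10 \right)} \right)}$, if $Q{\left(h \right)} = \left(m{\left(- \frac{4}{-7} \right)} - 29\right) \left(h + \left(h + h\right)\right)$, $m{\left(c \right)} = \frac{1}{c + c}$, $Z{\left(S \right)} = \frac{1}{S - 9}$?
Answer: $- \frac{675}{152} \approx -4.4408$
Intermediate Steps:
$Z{\left(S \right)} = \frac{1}{-9 + S}$
$m{\left(c \right)} = \frac{1}{2 c}$
$Q{\left(h \right)} = - \frac{675 h}{8}$ ($Q{\left(h \right)} = \left(\frac{1}{2 \left(- \frac{4}{-7}\right)} - 29\right) \left(h + \left(h + h\right)\right) = \left(\frac{1}{2 \left(\left(-4\right) \left(- \frac{1}{7}\right)\right)} - 29\right) \left(h + 2 h\right) = \left(\frac{1}{2 \cdot \frac{4}{7}} - 29\right) 3 h = \left(\frac{1}{2} \cdot \frac{7}{4} - 29\right) 3 h = \left(\frac{7}{8} - 29\right) 3 h = - \frac{225 \cdot 3 h}{8} = - \frac{675 h}{8}$)
$\left(-5 - -4\right) Q{\left(Z{\left(-10 \right)} \right)} = \left(-5 - -4\right) \left(- \frac{675}{8 \left(-9 - 10\right)}\right) = \left(-5 + 4\right) \left(- \frac{675}{8 \left(-19\right)}\right) = - \frac{\left(-675\right) \left(-1\right)}{8 \cdot 19} = \left(-1\right) \frac{675}{152} = - \frac{675}{152}$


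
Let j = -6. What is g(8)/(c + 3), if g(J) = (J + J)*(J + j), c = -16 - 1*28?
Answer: -32/41 ≈ -0.78049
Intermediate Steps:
c = -44 (c = -16 - 28 = -44)
g(J) = 2*J*(-6 + J) (g(J) = (J + J)*(J - 6) = (2*J)*(-6 + J) = 2*J*(-6 + J))
g(8)/(c + 3) = (2*8*(-6 + 8))/(-44 + 3) = (2*8*2)/(-41) = -1/41*32 = -32/41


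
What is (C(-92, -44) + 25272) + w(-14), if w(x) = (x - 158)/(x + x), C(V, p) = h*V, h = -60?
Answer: 215587/7 ≈ 30798.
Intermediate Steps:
C(V, p) = -60*V
w(x) = (-158 + x)/(2*x) (w(x) = (-158 + x)/((2*x)) = (-158 + x)*(1/(2*x)) = (-158 + x)/(2*x))
(C(-92, -44) + 25272) + w(-14) = (-60*(-92) + 25272) + (½)*(-158 - 14)/(-14) = (5520 + 25272) + (½)*(-1/14)*(-172) = 30792 + 43/7 = 215587/7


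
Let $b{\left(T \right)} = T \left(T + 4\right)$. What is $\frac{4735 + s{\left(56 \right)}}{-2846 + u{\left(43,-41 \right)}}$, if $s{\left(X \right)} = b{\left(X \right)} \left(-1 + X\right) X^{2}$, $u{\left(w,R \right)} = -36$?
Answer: $- \frac{579537535}{2882} \approx -2.0109 \cdot 10^{5}$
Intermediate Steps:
$b{\left(T \right)} = T \left(4 + T\right)$
$s{\left(X \right)} = X^{3} \left(-1 + X\right) \left(4 + X\right)$ ($s{\left(X \right)} = X \left(4 + X\right) \left(-1 + X\right) X^{2} = X \left(-1 + X\right) \left(4 + X\right) X^{2} = X^{3} \left(-1 + X\right) \left(4 + X\right)$)
$\frac{4735 + s{\left(56 \right)}}{-2846 + u{\left(43,-41 \right)}} = \frac{4735 + 56^{3} \left(-1 + 56\right) \left(4 + 56\right)}{-2846 - 36} = \frac{4735 + 175616 \cdot 55 \cdot 60}{-2882} = \left(4735 + 579532800\right) \left(- \frac{1}{2882}\right) = 579537535 \left(- \frac{1}{2882}\right) = - \frac{579537535}{2882}$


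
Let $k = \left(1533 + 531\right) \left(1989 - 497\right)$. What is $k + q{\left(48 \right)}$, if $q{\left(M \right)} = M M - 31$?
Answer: $3081761$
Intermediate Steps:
$q{\left(M \right)} = -31 + M^{2}$ ($q{\left(M \right)} = M^{2} - 31 = -31 + M^{2}$)
$k = 3079488$ ($k = 2064 \cdot 1492 = 3079488$)
$k + q{\left(48 \right)} = 3079488 - \left(31 - 48^{2}\right) = 3079488 + \left(-31 + 2304\right) = 3079488 + 2273 = 3081761$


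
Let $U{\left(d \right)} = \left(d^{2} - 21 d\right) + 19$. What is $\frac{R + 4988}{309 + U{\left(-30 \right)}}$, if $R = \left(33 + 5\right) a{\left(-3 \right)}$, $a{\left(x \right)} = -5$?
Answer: $\frac{2399}{929} \approx 2.5823$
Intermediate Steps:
$U{\left(d \right)} = 19 + d^{2} - 21 d$
$R = -190$ ($R = \left(33 + 5\right) \left(-5\right) = 38 \left(-5\right) = -190$)
$\frac{R + 4988}{309 + U{\left(-30 \right)}} = \frac{-190 + 4988}{309 + \left(19 + \left(-30\right)^{2} - -630\right)} = \frac{4798}{309 + \left(19 + 900 + 630\right)} = \frac{4798}{309 + 1549} = \frac{4798}{1858} = 4798 \cdot \frac{1}{1858} = \frac{2399}{929}$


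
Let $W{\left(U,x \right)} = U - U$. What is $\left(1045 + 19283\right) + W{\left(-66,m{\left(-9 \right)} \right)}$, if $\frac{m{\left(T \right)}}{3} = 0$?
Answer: $20328$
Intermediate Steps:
$m{\left(T \right)} = 0$ ($m{\left(T \right)} = 3 \cdot 0 = 0$)
$W{\left(U,x \right)} = 0$
$\left(1045 + 19283\right) + W{\left(-66,m{\left(-9 \right)} \right)} = \left(1045 + 19283\right) + 0 = 20328 + 0 = 20328$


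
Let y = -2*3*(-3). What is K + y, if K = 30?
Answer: 48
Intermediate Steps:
y = 18 (y = -6*(-3) = 18)
K + y = 30 + 18 = 48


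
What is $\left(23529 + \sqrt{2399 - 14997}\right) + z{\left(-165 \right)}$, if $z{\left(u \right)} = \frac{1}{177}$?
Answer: $\frac{4164634}{177} + i \sqrt{12598} \approx 23529.0 + 112.24 i$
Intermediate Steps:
$z{\left(u \right)} = \frac{1}{177}$
$\left(23529 + \sqrt{2399 - 14997}\right) + z{\left(-165 \right)} = \left(23529 + \sqrt{2399 - 14997}\right) + \frac{1}{177} = \left(23529 + \sqrt{-12598}\right) + \frac{1}{177} = \left(23529 + i \sqrt{12598}\right) + \frac{1}{177} = \frac{4164634}{177} + i \sqrt{12598}$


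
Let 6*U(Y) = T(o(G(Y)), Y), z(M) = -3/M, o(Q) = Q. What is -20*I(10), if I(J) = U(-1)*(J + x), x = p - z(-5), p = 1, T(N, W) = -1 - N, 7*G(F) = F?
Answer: 208/7 ≈ 29.714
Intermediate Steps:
G(F) = F/7
U(Y) = -⅙ - Y/42 (U(Y) = (-1 - Y/7)/6 = -⅙ - Y/42)
x = ⅖ (x = 1 - (-3)/(-5) = 1 - (-3)*(-1)/5 = 1 - 1*⅗ = 1 - ⅗ = ⅖ ≈ 0.40000)
I(J) = -2/35 - J/7 (I(J) = (-⅙ - 1/42*(-1))*(J + ⅖) = (-⅙ + 1/42)*(⅖ + J) = -(⅖ + J)/7 = -2/35 - J/7)
-20*I(10) = -20*(-2/35 - ⅐*10) = -20*(-2/35 - 10/7) = -20*(-52/35) = 208/7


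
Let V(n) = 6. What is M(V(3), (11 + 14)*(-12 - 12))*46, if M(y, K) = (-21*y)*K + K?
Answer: 3450000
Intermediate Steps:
M(y, K) = K - 21*K*y (M(y, K) = -21*K*y + K = K - 21*K*y)
M(V(3), (11 + 14)*(-12 - 12))*46 = (((11 + 14)*(-12 - 12))*(1 - 21*6))*46 = ((25*(-24))*(1 - 126))*46 = -600*(-125)*46 = 75000*46 = 3450000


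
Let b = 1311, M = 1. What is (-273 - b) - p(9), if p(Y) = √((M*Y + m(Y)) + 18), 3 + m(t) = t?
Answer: -1584 - √33 ≈ -1589.7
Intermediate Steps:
m(t) = -3 + t
p(Y) = √(15 + 2*Y) (p(Y) = √((1*Y + (-3 + Y)) + 18) = √((Y + (-3 + Y)) + 18) = √((-3 + 2*Y) + 18) = √(15 + 2*Y))
(-273 - b) - p(9) = (-273 - 1*1311) - √(15 + 2*9) = (-273 - 1311) - √(15 + 18) = -1584 - √33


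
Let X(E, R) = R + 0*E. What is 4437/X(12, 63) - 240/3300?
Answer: 27087/385 ≈ 70.356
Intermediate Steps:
X(E, R) = R (X(E, R) = R + 0 = R)
4437/X(12, 63) - 240/3300 = 4437/63 - 240/3300 = 4437*(1/63) - 240*1/3300 = 493/7 - 4/55 = 27087/385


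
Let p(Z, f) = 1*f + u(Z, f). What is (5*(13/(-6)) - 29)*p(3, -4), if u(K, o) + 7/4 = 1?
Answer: 4541/24 ≈ 189.21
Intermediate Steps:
u(K, o) = -¾ (u(K, o) = -7/4 + 1 = -¾)
p(Z, f) = -¾ + f (p(Z, f) = 1*f - ¾ = f - ¾ = -¾ + f)
(5*(13/(-6)) - 29)*p(3, -4) = (5*(13/(-6)) - 29)*(-¾ - 4) = (5*(13*(-⅙)) - 29)*(-19/4) = (5*(-13/6) - 29)*(-19/4) = (-65/6 - 29)*(-19/4) = -239/6*(-19/4) = 4541/24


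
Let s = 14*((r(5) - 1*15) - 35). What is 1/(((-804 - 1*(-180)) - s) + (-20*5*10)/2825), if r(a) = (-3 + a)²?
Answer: 113/2220 ≈ 0.050901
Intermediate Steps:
s = -644 (s = 14*(((-3 + 5)² - 1*15) - 35) = 14*((2² - 15) - 35) = 14*((4 - 15) - 35) = 14*(-11 - 35) = 14*(-46) = -644)
1/(((-804 - 1*(-180)) - s) + (-20*5*10)/2825) = 1/(((-804 - 1*(-180)) - 1*(-644)) + (-20*5*10)/2825) = 1/(((-804 + 180) + 644) - 100*10*(1/2825)) = 1/((-624 + 644) - 1000*1/2825) = 1/(20 - 40/113) = 1/(2220/113) = 113/2220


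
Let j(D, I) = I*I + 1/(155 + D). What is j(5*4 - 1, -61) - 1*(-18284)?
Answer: 3828871/174 ≈ 22005.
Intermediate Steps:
j(D, I) = I² + 1/(155 + D)
j(5*4 - 1, -61) - 1*(-18284) = (1 + 155*(-61)² + (5*4 - 1)*(-61)²)/(155 + (5*4 - 1)) - 1*(-18284) = (1 + 155*3721 + (20 - 1)*3721)/(155 + (20 - 1)) + 18284 = (1 + 576755 + 19*3721)/(155 + 19) + 18284 = (1 + 576755 + 70699)/174 + 18284 = (1/174)*647455 + 18284 = 647455/174 + 18284 = 3828871/174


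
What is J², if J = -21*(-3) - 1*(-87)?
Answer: 22500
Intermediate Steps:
J = 150 (J = 63 + 87 = 150)
J² = 150² = 22500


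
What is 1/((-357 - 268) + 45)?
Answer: -1/580 ≈ -0.0017241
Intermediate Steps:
1/((-357 - 268) + 45) = 1/(-625 + 45) = 1/(-580) = -1/580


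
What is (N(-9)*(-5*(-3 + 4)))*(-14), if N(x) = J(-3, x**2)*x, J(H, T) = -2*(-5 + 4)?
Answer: -1260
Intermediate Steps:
J(H, T) = 2 (J(H, T) = -2*(-1) = 2)
N(x) = 2*x
(N(-9)*(-5*(-3 + 4)))*(-14) = ((2*(-9))*(-5*(-3 + 4)))*(-14) = -(-90)*(-14) = -18*(-5)*(-14) = 90*(-14) = -1260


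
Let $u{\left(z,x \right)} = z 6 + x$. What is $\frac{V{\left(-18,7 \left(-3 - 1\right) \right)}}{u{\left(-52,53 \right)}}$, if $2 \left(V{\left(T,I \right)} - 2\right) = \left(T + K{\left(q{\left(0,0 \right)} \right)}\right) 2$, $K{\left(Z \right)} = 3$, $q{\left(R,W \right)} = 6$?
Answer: $\frac{13}{259} \approx 0.050193$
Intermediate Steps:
$u{\left(z,x \right)} = x + 6 z$ ($u{\left(z,x \right)} = 6 z + x = x + 6 z$)
$V{\left(T,I \right)} = 5 + T$ ($V{\left(T,I \right)} = 2 + \frac{\left(T + 3\right) 2}{2} = 2 + \frac{\left(3 + T\right) 2}{2} = 2 + \frac{6 + 2 T}{2} = 2 + \left(3 + T\right) = 5 + T$)
$\frac{V{\left(-18,7 \left(-3 - 1\right) \right)}}{u{\left(-52,53 \right)}} = \frac{5 - 18}{53 + 6 \left(-52\right)} = - \frac{13}{53 - 312} = - \frac{13}{-259} = \left(-13\right) \left(- \frac{1}{259}\right) = \frac{13}{259}$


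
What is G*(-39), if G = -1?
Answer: 39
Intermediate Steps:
G*(-39) = -1*(-39) = 39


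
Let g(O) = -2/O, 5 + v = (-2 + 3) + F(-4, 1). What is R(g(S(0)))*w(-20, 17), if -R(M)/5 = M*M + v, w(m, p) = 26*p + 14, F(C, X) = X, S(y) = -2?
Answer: 4560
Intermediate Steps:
v = -3 (v = -5 + ((-2 + 3) + 1) = -5 + (1 + 1) = -5 + 2 = -3)
w(m, p) = 14 + 26*p
R(M) = 15 - 5*M² (R(M) = -5*(M*M - 3) = -5*(M² - 3) = -5*(-3 + M²) = 15 - 5*M²)
R(g(S(0)))*w(-20, 17) = (15 - 5*1²)*(14 + 26*17) = (15 - 5*(-2*(-½))²)*(14 + 442) = (15 - 5*1²)*456 = (15 - 5*1)*456 = (15 - 5)*456 = 10*456 = 4560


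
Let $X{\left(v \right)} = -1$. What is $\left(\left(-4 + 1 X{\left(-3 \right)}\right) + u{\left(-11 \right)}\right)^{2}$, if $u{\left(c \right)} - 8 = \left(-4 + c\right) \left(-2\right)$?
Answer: $1089$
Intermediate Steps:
$u{\left(c \right)} = 16 - 2 c$ ($u{\left(c \right)} = 8 + \left(-4 + c\right) \left(-2\right) = 8 - \left(-8 + 2 c\right) = 16 - 2 c$)
$\left(\left(-4 + 1 X{\left(-3 \right)}\right) + u{\left(-11 \right)}\right)^{2} = \left(\left(-4 + 1 \left(-1\right)\right) + \left(16 - -22\right)\right)^{2} = \left(\left(-4 - 1\right) + \left(16 + 22\right)\right)^{2} = \left(-5 + 38\right)^{2} = 33^{2} = 1089$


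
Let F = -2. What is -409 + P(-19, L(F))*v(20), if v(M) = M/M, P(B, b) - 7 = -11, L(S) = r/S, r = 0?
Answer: -413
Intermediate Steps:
L(S) = 0 (L(S) = 0/S = 0)
P(B, b) = -4 (P(B, b) = 7 - 11 = -4)
v(M) = 1
-409 + P(-19, L(F))*v(20) = -409 - 4*1 = -409 - 4 = -413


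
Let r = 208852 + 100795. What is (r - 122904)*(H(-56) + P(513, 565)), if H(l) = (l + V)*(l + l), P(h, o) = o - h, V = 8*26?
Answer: -3169402196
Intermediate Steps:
V = 208
r = 309647
H(l) = 2*l*(208 + l) (H(l) = (l + 208)*(l + l) = (208 + l)*(2*l) = 2*l*(208 + l))
(r - 122904)*(H(-56) + P(513, 565)) = (309647 - 122904)*(2*(-56)*(208 - 56) + (565 - 1*513)) = 186743*(2*(-56)*152 + (565 - 513)) = 186743*(-17024 + 52) = 186743*(-16972) = -3169402196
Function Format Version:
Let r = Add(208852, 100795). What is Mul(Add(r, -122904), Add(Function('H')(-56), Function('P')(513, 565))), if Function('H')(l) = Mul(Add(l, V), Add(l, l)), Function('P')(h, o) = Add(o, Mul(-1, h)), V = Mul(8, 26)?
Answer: -3169402196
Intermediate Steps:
V = 208
r = 309647
Function('H')(l) = Mul(2, l, Add(208, l)) (Function('H')(l) = Mul(Add(l, 208), Add(l, l)) = Mul(Add(208, l), Mul(2, l)) = Mul(2, l, Add(208, l)))
Mul(Add(r, -122904), Add(Function('H')(-56), Function('P')(513, 565))) = Mul(Add(309647, -122904), Add(Mul(2, -56, Add(208, -56)), Add(565, Mul(-1, 513)))) = Mul(186743, Add(Mul(2, -56, 152), Add(565, -513))) = Mul(186743, Add(-17024, 52)) = Mul(186743, -16972) = -3169402196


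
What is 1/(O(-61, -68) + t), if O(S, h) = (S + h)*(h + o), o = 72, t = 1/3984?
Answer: -3984/2055743 ≈ -0.0019380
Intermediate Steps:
t = 1/3984 ≈ 0.00025100
O(S, h) = (72 + h)*(S + h) (O(S, h) = (S + h)*(h + 72) = (S + h)*(72 + h) = (72 + h)*(S + h))
1/(O(-61, -68) + t) = 1/(((-68)² + 72*(-61) + 72*(-68) - 61*(-68)) + 1/3984) = 1/((4624 - 4392 - 4896 + 4148) + 1/3984) = 1/(-516 + 1/3984) = 1/(-2055743/3984) = -3984/2055743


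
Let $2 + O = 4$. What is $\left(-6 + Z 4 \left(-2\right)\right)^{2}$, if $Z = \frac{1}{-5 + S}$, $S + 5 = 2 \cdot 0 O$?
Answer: $\frac{676}{25} \approx 27.04$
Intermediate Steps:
$O = 2$ ($O = -2 + 4 = 2$)
$S = -5$ ($S = -5 + 2 \cdot 0 \cdot 2 = -5 + 0 \cdot 2 = -5 + 0 = -5$)
$Z = - \frac{1}{10}$ ($Z = \frac{1}{-5 - 5} = \frac{1}{-10} = - \frac{1}{10} \approx -0.1$)
$\left(-6 + Z 4 \left(-2\right)\right)^{2} = \left(-6 + \left(- \frac{1}{10}\right) 4 \left(-2\right)\right)^{2} = \left(-6 - - \frac{4}{5}\right)^{2} = \left(-6 + \frac{4}{5}\right)^{2} = \left(- \frac{26}{5}\right)^{2} = \frac{676}{25}$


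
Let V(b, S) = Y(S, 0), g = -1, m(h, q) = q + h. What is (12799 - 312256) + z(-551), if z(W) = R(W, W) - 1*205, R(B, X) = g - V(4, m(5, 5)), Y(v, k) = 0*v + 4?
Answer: -299667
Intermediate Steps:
m(h, q) = h + q
Y(v, k) = 4 (Y(v, k) = 0 + 4 = 4)
V(b, S) = 4
R(B, X) = -5 (R(B, X) = -1 - 1*4 = -1 - 4 = -5)
z(W) = -210 (z(W) = -5 - 1*205 = -5 - 205 = -210)
(12799 - 312256) + z(-551) = (12799 - 312256) - 210 = -299457 - 210 = -299667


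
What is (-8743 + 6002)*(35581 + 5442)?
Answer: -112444043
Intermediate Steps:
(-8743 + 6002)*(35581 + 5442) = -2741*41023 = -112444043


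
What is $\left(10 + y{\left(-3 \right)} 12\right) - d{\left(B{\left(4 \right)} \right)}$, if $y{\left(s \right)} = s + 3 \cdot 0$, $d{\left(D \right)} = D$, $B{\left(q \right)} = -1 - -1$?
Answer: $-26$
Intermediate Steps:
$B{\left(q \right)} = 0$ ($B{\left(q \right)} = -1 + 1 = 0$)
$y{\left(s \right)} = s$ ($y{\left(s \right)} = s + 0 = s$)
$\left(10 + y{\left(-3 \right)} 12\right) - d{\left(B{\left(4 \right)} \right)} = \left(10 - 36\right) - 0 = \left(10 - 36\right) + 0 = -26 + 0 = -26$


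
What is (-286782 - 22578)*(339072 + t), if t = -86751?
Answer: -78058024560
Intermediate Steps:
(-286782 - 22578)*(339072 + t) = (-286782 - 22578)*(339072 - 86751) = -309360*252321 = -78058024560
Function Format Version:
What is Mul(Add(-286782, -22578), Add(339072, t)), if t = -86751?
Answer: -78058024560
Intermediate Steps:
Mul(Add(-286782, -22578), Add(339072, t)) = Mul(Add(-286782, -22578), Add(339072, -86751)) = Mul(-309360, 252321) = -78058024560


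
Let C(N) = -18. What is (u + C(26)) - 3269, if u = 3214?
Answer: -73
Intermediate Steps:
(u + C(26)) - 3269 = (3214 - 18) - 3269 = 3196 - 3269 = -73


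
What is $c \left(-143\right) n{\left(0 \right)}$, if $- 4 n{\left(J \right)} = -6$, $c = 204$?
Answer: $-43758$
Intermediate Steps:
$n{\left(J \right)} = \frac{3}{2}$ ($n{\left(J \right)} = \left(- \frac{1}{4}\right) \left(-6\right) = \frac{3}{2}$)
$c \left(-143\right) n{\left(0 \right)} = 204 \left(-143\right) \frac{3}{2} = \left(-29172\right) \frac{3}{2} = -43758$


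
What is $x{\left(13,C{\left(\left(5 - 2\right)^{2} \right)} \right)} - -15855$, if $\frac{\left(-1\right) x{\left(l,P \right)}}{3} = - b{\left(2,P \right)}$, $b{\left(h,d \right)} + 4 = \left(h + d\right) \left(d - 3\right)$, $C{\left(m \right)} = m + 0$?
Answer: $16041$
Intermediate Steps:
$C{\left(m \right)} = m$
$b{\left(h,d \right)} = -4 + \left(-3 + d\right) \left(d + h\right)$ ($b{\left(h,d \right)} = -4 + \left(h + d\right) \left(d - 3\right) = -4 + \left(d + h\right) \left(-3 + d\right) = -4 + \left(-3 + d\right) \left(d + h\right)$)
$x{\left(l,P \right)} = -30 - 3 P + 3 P^{2}$ ($x{\left(l,P \right)} = - 3 \left(- (-4 + P^{2} - 3 P - 6 + P 2)\right) = - 3 \left(- (-4 + P^{2} - 3 P - 6 + 2 P)\right) = - 3 \left(- (-10 + P^{2} - P)\right) = - 3 \left(10 + P - P^{2}\right) = -30 - 3 P + 3 P^{2}$)
$x{\left(13,C{\left(\left(5 - 2\right)^{2} \right)} \right)} - -15855 = \left(-30 - 3 \left(5 - 2\right)^{2} + 3 \left(\left(5 - 2\right)^{2}\right)^{2}\right) - -15855 = \left(-30 - 3 \cdot 3^{2} + 3 \left(3^{2}\right)^{2}\right) + 15855 = \left(-30 - 27 + 3 \cdot 9^{2}\right) + 15855 = \left(-30 - 27 + 3 \cdot 81\right) + 15855 = \left(-30 - 27 + 243\right) + 15855 = 186 + 15855 = 16041$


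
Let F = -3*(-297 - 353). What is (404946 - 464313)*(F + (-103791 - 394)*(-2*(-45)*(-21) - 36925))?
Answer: -240076747755075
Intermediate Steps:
F = 1950 (F = -3*(-650) = 1950)
(404946 - 464313)*(F + (-103791 - 394)*(-2*(-45)*(-21) - 36925)) = (404946 - 464313)*(1950 + (-103791 - 394)*(-2*(-45)*(-21) - 36925)) = -59367*(1950 - 104185*(90*(-21) - 36925)) = -59367*(1950 - 104185*(-1890 - 36925)) = -59367*(1950 - 104185*(-38815)) = -59367*(1950 + 4043940775) = -59367*4043942725 = -240076747755075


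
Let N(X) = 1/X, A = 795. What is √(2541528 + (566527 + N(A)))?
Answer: √1964368462170/795 ≈ 1763.0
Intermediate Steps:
√(2541528 + (566527 + N(A))) = √(2541528 + (566527 + 1/795)) = √(2541528 + 450388966/795) = √(2470903726/795) = √1964368462170/795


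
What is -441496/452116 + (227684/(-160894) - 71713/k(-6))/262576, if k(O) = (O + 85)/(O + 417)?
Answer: -452190797274970143/188617445117866352 ≈ -2.3974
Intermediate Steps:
k(O) = (85 + O)/(417 + O)
-441496/452116 + (227684/(-160894) - 71713/k(-6))/262576 = -441496/452116 + (227684/(-160894) - 71713*(417 - 6)/(85 - 6))/262576 = -441496*1/452116 + (227684*(-1/160894) - 71713/(79/411))*(1/262576) = -110374/113029 + (-113842/80447 - 71713/((1/411)*79))*(1/262576) = -110374/113029 + (-113842/80447 - 71713/79/411)*(1/262576) = -110374/113029 + (-113842/80447 - 71713*411/79)*(1/262576) = -110374/113029 + (-113842/80447 - 29474043/79)*(1/262576) = -110374/113029 - 2371107330739/6355313*1/262576 = -110374/113029 - 2371107330739/1668752666288 = -452190797274970143/188617445117866352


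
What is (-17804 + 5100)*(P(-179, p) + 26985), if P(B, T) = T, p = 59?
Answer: -343566976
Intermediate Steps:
(-17804 + 5100)*(P(-179, p) + 26985) = (-17804 + 5100)*(59 + 26985) = -12704*27044 = -343566976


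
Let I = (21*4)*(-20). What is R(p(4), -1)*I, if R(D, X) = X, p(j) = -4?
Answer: 1680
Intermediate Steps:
I = -1680 (I = 84*(-20) = -1680)
R(p(4), -1)*I = -1*(-1680) = 1680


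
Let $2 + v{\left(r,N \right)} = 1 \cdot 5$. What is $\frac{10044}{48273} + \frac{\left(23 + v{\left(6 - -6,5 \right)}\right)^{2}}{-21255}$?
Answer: $\frac{4637248}{26308785} \approx 0.17626$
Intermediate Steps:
$v{\left(r,N \right)} = 3$ ($v{\left(r,N \right)} = -2 + 1 \cdot 5 = -2 + 5 = 3$)
$\frac{10044}{48273} + \frac{\left(23 + v{\left(6 - -6,5 \right)}\right)^{2}}{-21255} = \frac{10044}{48273} + \frac{\left(23 + 3\right)^{2}}{-21255} = 10044 \cdot \frac{1}{48273} + 26^{2} \left(- \frac{1}{21255}\right) = \frac{3348}{16091} + 676 \left(- \frac{1}{21255}\right) = \frac{3348}{16091} - \frac{52}{1635} = \frac{4637248}{26308785}$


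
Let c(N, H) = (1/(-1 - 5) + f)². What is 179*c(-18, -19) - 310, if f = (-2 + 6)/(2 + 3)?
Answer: -214381/900 ≈ -238.20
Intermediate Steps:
f = ⅘ (f = 4/5 = 4*(⅕) = ⅘ ≈ 0.80000)
c(N, H) = 361/900 (c(N, H) = (1/(-1 - 5) + ⅘)² = (1/(-6) + ⅘)² = (-⅙ + ⅘)² = (19/30)² = 361/900)
179*c(-18, -19) - 310 = 179*(361/900) - 310 = 64619/900 - 310 = -214381/900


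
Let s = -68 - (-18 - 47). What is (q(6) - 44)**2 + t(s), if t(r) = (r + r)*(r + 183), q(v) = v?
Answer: 364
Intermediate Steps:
s = -3 (s = -68 - 1*(-65) = -68 + 65 = -3)
t(r) = 2*r*(183 + r) (t(r) = (2*r)*(183 + r) = 2*r*(183 + r))
(q(6) - 44)**2 + t(s) = (6 - 44)**2 + 2*(-3)*(183 - 3) = (-38)**2 + 2*(-3)*180 = 1444 - 1080 = 364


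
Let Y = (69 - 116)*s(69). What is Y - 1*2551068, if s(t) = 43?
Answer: -2553089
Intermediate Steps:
Y = -2021 (Y = (69 - 116)*43 = -47*43 = -2021)
Y - 1*2551068 = -2021 - 1*2551068 = -2021 - 2551068 = -2553089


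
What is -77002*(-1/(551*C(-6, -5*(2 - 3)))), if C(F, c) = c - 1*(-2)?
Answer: 77002/3857 ≈ 19.964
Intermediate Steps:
C(F, c) = 2 + c (C(F, c) = c + 2 = 2 + c)
-77002*(-1/(551*C(-6, -5*(2 - 3)))) = -77002*(-1/(551*(2 - 5*(2 - 3)))) = -77002*(-1/(551*(2 - 5*(-1)))) = -77002*(-1/(551*(2 + 5))) = -77002/((-551*7)) = -77002/(-3857) = -77002*(-1/3857) = 77002/3857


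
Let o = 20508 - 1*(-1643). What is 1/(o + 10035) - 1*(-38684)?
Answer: 1245083225/32186 ≈ 38684.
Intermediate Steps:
o = 22151 (o = 20508 + 1643 = 22151)
1/(o + 10035) - 1*(-38684) = 1/(22151 + 10035) - 1*(-38684) = 1/32186 + 38684 = 1245083225/32186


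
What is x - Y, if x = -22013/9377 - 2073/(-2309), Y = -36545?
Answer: 791222422189/21651493 ≈ 36544.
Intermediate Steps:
x = -31389496/21651493 (x = -22013*1/9377 - 2073*(-1/2309) = -22013/9377 + 2073/2309 = -31389496/21651493 ≈ -1.4498)
x - Y = -31389496/21651493 - 1*(-36545) = -31389496/21651493 + 36545 = 791222422189/21651493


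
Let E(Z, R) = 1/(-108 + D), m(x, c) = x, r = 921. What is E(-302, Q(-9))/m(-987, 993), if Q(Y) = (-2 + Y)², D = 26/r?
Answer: 307/32716418 ≈ 9.3837e-6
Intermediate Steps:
D = 26/921 ≈ 0.028230
E(Z, R) = -921/99442 (E(Z, R) = 1/(-108 + 26/921) = 1/(-99442/921) = -921/99442)
E(-302, Q(-9))/m(-987, 993) = -921/99442/(-987) = -921/99442*(-1/987) = 307/32716418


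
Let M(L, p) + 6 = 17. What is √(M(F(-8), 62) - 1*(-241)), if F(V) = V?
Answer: 6*√7 ≈ 15.875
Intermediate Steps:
M(L, p) = 11 (M(L, p) = -6 + 17 = 11)
√(M(F(-8), 62) - 1*(-241)) = √(11 - 1*(-241)) = √(11 + 241) = √252 = 6*√7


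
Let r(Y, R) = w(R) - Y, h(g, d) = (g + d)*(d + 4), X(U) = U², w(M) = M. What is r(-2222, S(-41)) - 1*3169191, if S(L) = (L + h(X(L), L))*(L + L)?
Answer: 1812153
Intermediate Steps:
h(g, d) = (4 + d)*(d + g) (h(g, d) = (d + g)*(4 + d) = (4 + d)*(d + g))
S(L) = 2*L*(L³ + 5*L + 5*L²) (S(L) = (L + (L² + 4*L + 4*L² + L*L²))*(L + L) = (L + (L² + 4*L + 4*L² + L³))*(2*L) = (L + (L³ + 4*L + 5*L²))*(2*L) = (L³ + 5*L + 5*L²)*(2*L) = 2*L*(L³ + 5*L + 5*L²))
r(Y, R) = R - Y
r(-2222, S(-41)) - 1*3169191 = (2*(-41)²*(5 + (-41)² + 5*(-41)) - 1*(-2222)) - 1*3169191 = (2*1681*(5 + 1681 - 205) + 2222) - 3169191 = (2*1681*1481 + 2222) - 3169191 = (4979122 + 2222) - 3169191 = 4981344 - 3169191 = 1812153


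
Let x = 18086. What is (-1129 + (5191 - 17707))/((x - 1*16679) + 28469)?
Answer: -13645/29876 ≈ -0.45672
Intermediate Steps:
(-1129 + (5191 - 17707))/((x - 1*16679) + 28469) = (-1129 + (5191 - 17707))/((18086 - 1*16679) + 28469) = (-1129 - 12516)/((18086 - 16679) + 28469) = -13645/(1407 + 28469) = -13645/29876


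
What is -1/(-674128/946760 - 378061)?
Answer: 118345/44741713311 ≈ 2.6451e-6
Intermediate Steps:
-1/(-674128/946760 - 378061) = -1/(-674128*1/946760 - 378061) = -1/(-84266/118345 - 378061) = -1/(-44741713311/118345) = -1*(-118345/44741713311) = 118345/44741713311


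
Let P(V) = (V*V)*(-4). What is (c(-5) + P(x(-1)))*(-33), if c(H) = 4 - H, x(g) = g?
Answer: -165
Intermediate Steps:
P(V) = -4*V² (P(V) = V²*(-4) = -4*V²)
(c(-5) + P(x(-1)))*(-33) = ((4 - 1*(-5)) - 4*(-1)²)*(-33) = ((4 + 5) - 4*1)*(-33) = (9 - 4)*(-33) = 5*(-33) = -165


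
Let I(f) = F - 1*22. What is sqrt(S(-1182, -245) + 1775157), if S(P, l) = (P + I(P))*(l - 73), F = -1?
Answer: sqrt(2158347) ≈ 1469.1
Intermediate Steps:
I(f) = -23 (I(f) = -1 - 1*22 = -1 - 22 = -23)
S(P, l) = (-73 + l)*(-23 + P) (S(P, l) = (P - 23)*(l - 73) = (-23 + P)*(-73 + l) = (-73 + l)*(-23 + P))
sqrt(S(-1182, -245) + 1775157) = sqrt((1679 - 73*(-1182) - 23*(-245) - 1182*(-245)) + 1775157) = sqrt((1679 + 86286 + 5635 + 289590) + 1775157) = sqrt(383190 + 1775157) = sqrt(2158347)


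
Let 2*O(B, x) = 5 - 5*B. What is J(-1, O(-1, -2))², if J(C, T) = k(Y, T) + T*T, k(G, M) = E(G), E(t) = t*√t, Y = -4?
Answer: 561 - 400*I ≈ 561.0 - 400.0*I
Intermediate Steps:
E(t) = t^(3/2)
O(B, x) = 5/2 - 5*B/2 (O(B, x) = (5 - 5*B)/2 = 5/2 - 5*B/2)
k(G, M) = G^(3/2)
J(C, T) = T² - 8*I (J(C, T) = (-4)^(3/2) + T*T = -8*I + T² = T² - 8*I)
J(-1, O(-1, -2))² = ((5/2 - 5/2*(-1))² - 8*I)² = ((5/2 + 5/2)² - 8*I)² = (5² - 8*I)² = (25 - 8*I)²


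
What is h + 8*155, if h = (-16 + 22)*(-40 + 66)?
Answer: 1396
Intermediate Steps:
h = 156 (h = 6*26 = 156)
h + 8*155 = 156 + 8*155 = 156 + 1240 = 1396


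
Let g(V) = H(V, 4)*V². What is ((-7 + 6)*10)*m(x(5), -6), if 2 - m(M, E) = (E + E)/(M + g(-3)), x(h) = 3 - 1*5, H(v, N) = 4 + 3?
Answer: -1340/61 ≈ -21.967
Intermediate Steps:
H(v, N) = 7
x(h) = -2 (x(h) = 3 - 5 = -2)
g(V) = 7*V²
m(M, E) = 2 - 2*E/(63 + M) (m(M, E) = 2 - (E + E)/(M + 7*(-3)²) = 2 - 2*E/(M + 7*9) = 2 - 2*E/(M + 63) = 2 - 2*E/(63 + M))
((-7 + 6)*10)*m(x(5), -6) = ((-7 + 6)*10)*(2*(63 - 2 - 1*(-6))/(63 - 2)) = (-1*10)*(2*(63 - 2 + 6)/61) = -20*67/61 = -10*134/61 = -1340/61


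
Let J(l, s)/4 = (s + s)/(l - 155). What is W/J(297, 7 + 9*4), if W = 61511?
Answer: 4367281/172 ≈ 25391.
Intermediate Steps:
J(l, s) = 8*s/(-155 + l) (J(l, s) = 4*((s + s)/(l - 155)) = 4*((2*s)/(-155 + l)) = 4*(2*s/(-155 + l)) = 8*s/(-155 + l))
W/J(297, 7 + 9*4) = 61511/((8*(7 + 9*4)/(-155 + 297))) = 61511/((8*(7 + 36)/142)) = 61511/((8*43*(1/142))) = 61511/(172/71) = 61511*(71/172) = 4367281/172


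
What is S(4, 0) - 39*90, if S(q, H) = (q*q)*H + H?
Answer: -3510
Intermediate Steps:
S(q, H) = H + H*q² (S(q, H) = q²*H + H = H*q² + H = H + H*q²)
S(4, 0) - 39*90 = 0*(1 + 4²) - 39*90 = 0*(1 + 16) - 3510 = 0*17 - 3510 = 0 - 3510 = -3510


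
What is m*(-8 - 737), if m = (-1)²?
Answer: -745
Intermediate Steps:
m = 1
m*(-8 - 737) = 1*(-8 - 737) = 1*(-745) = -745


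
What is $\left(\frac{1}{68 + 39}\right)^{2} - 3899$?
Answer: $- \frac{44639650}{11449} \approx -3899.0$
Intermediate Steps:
$\left(\frac{1}{68 + 39}\right)^{2} - 3899 = \left(\frac{1}{107}\right)^{2} - 3899 = \frac{1}{11449} - 3899 = - \frac{44639650}{11449}$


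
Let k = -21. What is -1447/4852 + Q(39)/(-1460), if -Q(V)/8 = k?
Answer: -731939/1770980 ≈ -0.41330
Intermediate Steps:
Q(V) = 168 (Q(V) = -8*(-21) = 168)
-1447/4852 + Q(39)/(-1460) = -1447/4852 + 168/(-1460) = -1447*1/4852 + 168*(-1/1460) = -1447/4852 - 42/365 = -731939/1770980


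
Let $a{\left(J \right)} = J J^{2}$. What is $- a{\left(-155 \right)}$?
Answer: $3723875$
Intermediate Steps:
$a{\left(J \right)} = J^{3}$
$- a{\left(-155 \right)} = - \left(-155\right)^{3} = \left(-1\right) \left(-3723875\right) = 3723875$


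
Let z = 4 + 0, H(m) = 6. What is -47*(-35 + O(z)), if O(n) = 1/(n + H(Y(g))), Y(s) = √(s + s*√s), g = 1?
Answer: 16403/10 ≈ 1640.3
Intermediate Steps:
Y(s) = √(s + s^(3/2))
z = 4
O(n) = 1/(6 + n) (O(n) = 1/(n + 6) = 1/(6 + n))
-47*(-35 + O(z)) = -47*(-35 + 1/(6 + 4)) = -47*(-35 + 1/10) = -47*(-35 + ⅒) = -47*(-349/10) = 16403/10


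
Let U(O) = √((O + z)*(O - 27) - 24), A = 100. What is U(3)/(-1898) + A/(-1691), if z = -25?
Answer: -100/1691 - 3*√14/949 ≈ -0.070965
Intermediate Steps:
U(O) = √(-24 + (-27 + O)*(-25 + O)) (U(O) = √((O - 25)*(O - 27) - 24) = √((-25 + O)*(-27 + O) - 24) = √((-27 + O)*(-25 + O) - 24) = √(-24 + (-27 + O)*(-25 + O)))
U(3)/(-1898) + A/(-1691) = √(651 + 3² - 52*3)/(-1898) + 100/(-1691) = √(651 + 9 - 156)*(-1/1898) + 100*(-1/1691) = √504*(-1/1898) - 100/1691 = (6*√14)*(-1/1898) - 100/1691 = -3*√14/949 - 100/1691 = -100/1691 - 3*√14/949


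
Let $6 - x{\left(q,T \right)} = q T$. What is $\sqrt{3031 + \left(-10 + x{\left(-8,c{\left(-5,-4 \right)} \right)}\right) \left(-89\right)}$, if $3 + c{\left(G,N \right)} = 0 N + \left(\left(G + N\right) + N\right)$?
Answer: $\sqrt{14779} \approx 121.57$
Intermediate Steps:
$c{\left(G,N \right)} = -3 + G + 2 N$ ($c{\left(G,N \right)} = -3 + \left(0 N + \left(\left(G + N\right) + N\right)\right) = -3 + \left(0 + \left(G + 2 N\right)\right) = -3 + \left(G + 2 N\right) = -3 + G + 2 N$)
$x{\left(q,T \right)} = 6 - T q$ ($x{\left(q,T \right)} = 6 - q T = 6 - T q$)
$\sqrt{3031 + \left(-10 + x{\left(-8,c{\left(-5,-4 \right)} \right)}\right) \left(-89\right)} = \sqrt{3031 + \left(-10 + \left(6 - \left(-3 - 5 + 2 \left(-4\right)\right) \left(-8\right)\right)\right) \left(-89\right)} = \sqrt{3031 + \left(-10 + \left(6 - \left(-3 - 5 - 8\right) \left(-8\right)\right)\right) \left(-89\right)} = \sqrt{3031 + \left(-10 + \left(6 - \left(-16\right) \left(-8\right)\right)\right) \left(-89\right)} = \sqrt{3031 + \left(-10 + \left(6 - 128\right)\right) \left(-89\right)} = \sqrt{3031 + \left(-10 - 122\right) \left(-89\right)} = \sqrt{3031 - -11748} = \sqrt{3031 + 11748} = \sqrt{14779}$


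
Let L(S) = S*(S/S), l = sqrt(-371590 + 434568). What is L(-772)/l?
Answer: -386*sqrt(62978)/31489 ≈ -3.0763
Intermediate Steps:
l = sqrt(62978) ≈ 250.95
L(S) = S (L(S) = S*1 = S)
L(-772)/l = -772*sqrt(62978)/62978 = -386*sqrt(62978)/31489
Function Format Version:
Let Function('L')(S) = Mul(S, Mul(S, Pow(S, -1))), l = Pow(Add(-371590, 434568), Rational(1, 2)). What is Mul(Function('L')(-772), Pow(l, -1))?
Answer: Mul(Rational(-386, 31489), Pow(62978, Rational(1, 2))) ≈ -3.0763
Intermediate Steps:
l = Pow(62978, Rational(1, 2)) ≈ 250.95
Function('L')(S) = S (Function('L')(S) = Mul(S, 1) = S)
Mul(Function('L')(-772), Pow(l, -1)) = Mul(-772, Pow(Pow(62978, Rational(1, 2)), -1)) = Mul(-772, Mul(Rational(1, 62978), Pow(62978, Rational(1, 2)))) = Mul(Rational(-386, 31489), Pow(62978, Rational(1, 2)))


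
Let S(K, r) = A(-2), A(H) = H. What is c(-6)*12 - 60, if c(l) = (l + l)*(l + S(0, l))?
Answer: 1092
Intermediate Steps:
S(K, r) = -2
c(l) = 2*l*(-2 + l) (c(l) = (l + l)*(l - 2) = (2*l)*(-2 + l) = 2*l*(-2 + l))
c(-6)*12 - 60 = (2*(-6)*(-2 - 6))*12 - 60 = (2*(-6)*(-8))*12 - 60 = 96*12 - 60 = 1152 - 60 = 1092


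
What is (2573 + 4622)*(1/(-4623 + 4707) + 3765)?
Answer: 2275497895/84 ≈ 2.7089e+7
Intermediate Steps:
(2573 + 4622)*(1/(-4623 + 4707) + 3765) = 7195*(1/84 + 3765) = 7195*(316261/84) = 2275497895/84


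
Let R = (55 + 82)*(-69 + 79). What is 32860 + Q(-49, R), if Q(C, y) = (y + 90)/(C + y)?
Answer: 43409520/1321 ≈ 32861.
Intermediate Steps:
R = 1370 (R = 137*10 = 1370)
Q(C, y) = (90 + y)/(C + y)
32860 + Q(-49, R) = 32860 + (90 + 1370)/(-49 + 1370) = 32860 + 1460/1321 = 43409520/1321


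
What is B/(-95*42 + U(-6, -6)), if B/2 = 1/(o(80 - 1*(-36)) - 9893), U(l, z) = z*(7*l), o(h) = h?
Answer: 1/18273213 ≈ 5.4725e-8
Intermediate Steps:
U(l, z) = 7*l*z
B = -2/9777 (B = 2/((80 - 1*(-36)) - 9893) = 2/((80 + 36) - 9893) = 2/(116 - 9893) = 2/(-9777) = 2*(-1/9777) = -2/9777 ≈ -0.00020456)
B/(-95*42 + U(-6, -6)) = -2/(9777*(-95*42 + 7*(-6)*(-6))) = -2/(9777*(-3990 + 252)) = -2/9777/(-3738) = -2/9777*(-1/3738) = 1/18273213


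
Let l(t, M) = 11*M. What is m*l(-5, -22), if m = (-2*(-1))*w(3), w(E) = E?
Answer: -1452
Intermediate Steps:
m = 6 (m = -2*(-1)*3 = 2*3 = 6)
m*l(-5, -22) = 6*(11*(-22)) = 6*(-242) = -1452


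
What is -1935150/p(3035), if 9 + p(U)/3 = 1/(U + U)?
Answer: 3915453500/54629 ≈ 71674.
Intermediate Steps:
p(U) = -27 + 3/(2*U) (p(U) = -27 + 3/(U + U) = -27 + 3/((2*U)) = -27 + 3*(1/(2*U)) = -27 + 3/(2*U))
-1935150/p(3035) = -1935150/(-27 + (3/2)/3035) = -1935150/(-27 + (3/2)*(1/3035)) = -1935150/(-27 + 3/6070) = -1935150/(-163887/6070) = -1935150*(-6070/163887) = 3915453500/54629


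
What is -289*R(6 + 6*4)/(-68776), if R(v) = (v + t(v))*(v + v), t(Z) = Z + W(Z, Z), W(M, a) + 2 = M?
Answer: 190740/8597 ≈ 22.187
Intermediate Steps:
W(M, a) = -2 + M
t(Z) = -2 + 2*Z (t(Z) = Z + (-2 + Z) = -2 + 2*Z)
R(v) = 2*v*(-2 + 3*v) (R(v) = (v + (-2 + 2*v))*(v + v) = (-2 + 3*v)*(2*v) = 2*v*(-2 + 3*v))
-289*R(6 + 6*4)/(-68776) = -578*(6 + 6*4)*(-2 + 3*(6 + 6*4))/(-68776) = -578*(6 + 24)*(-2 + 3*(6 + 24))*(-1/68776) = -578*30*(-2 + 3*30)*(-1/68776) = -578*30*(-2 + 90)*(-1/68776) = -578*30*88*(-1/68776) = -289*5280*(-1/68776) = -1525920*(-1/68776) = 190740/8597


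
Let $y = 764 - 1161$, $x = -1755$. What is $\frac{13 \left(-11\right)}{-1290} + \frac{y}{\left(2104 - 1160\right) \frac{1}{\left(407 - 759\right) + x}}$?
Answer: $\frac{539596451}{608880} \approx 886.21$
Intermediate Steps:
$y = -397$
$\frac{13 \left(-11\right)}{-1290} + \frac{y}{\left(2104 - 1160\right) \frac{1}{\left(407 - 759\right) + x}} = \frac{13 \left(-11\right)}{-1290} - \frac{397}{\left(2104 - 1160\right) \frac{1}{\left(407 - 759\right) - 1755}} = \left(-143\right) \left(- \frac{1}{1290}\right) - \frac{397}{944 \frac{1}{-352 - 1755}} = \frac{143}{1290} - \frac{397}{944 \frac{1}{-2107}} = \frac{143}{1290} - \frac{397}{944 \left(- \frac{1}{2107}\right)} = \frac{143}{1290} - \frac{397}{- \frac{944}{2107}} = \frac{143}{1290} - - \frac{836479}{944} = \frac{143}{1290} + \frac{836479}{944} = \frac{539596451}{608880}$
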